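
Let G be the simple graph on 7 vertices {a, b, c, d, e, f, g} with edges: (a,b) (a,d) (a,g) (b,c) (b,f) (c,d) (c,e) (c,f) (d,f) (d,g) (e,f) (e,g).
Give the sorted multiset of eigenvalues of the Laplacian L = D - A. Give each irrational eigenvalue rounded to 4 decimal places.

Reading degrees in the order [a, b, c, d, e, f, g] gives [3, 3, 4, 4, 3, 4, 3]; set D = diag(3, 3, 4, 4, 3, 4, 3) and form L = D - A. Diagonalising L (or applying a numerical eigensolver to the 7x7 matrix) gives the spectrum above. There is one zero in the spectrum, matching the 1 component.

[0, 2.1392, 2.3820, 3.7459, 4.6180, 5, 6.1149]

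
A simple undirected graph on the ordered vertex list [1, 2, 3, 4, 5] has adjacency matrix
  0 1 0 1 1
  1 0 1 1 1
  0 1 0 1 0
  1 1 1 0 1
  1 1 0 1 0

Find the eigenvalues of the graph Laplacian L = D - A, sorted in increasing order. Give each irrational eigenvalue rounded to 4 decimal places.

Reading degrees in the order [1, 2, 3, 4, 5] gives [3, 4, 2, 4, 3]; set D = diag(3, 4, 2, 4, 3) and form L = D - A. L is symmetric positive semidefinite, so every eigenvalue is real and nonnegative. The largest eigenvalue, 5, is at most the vertex count 5. The eigenvalues sum to 16, which equals trace(L) = 2|E|.

[0, 2, 4, 5, 5]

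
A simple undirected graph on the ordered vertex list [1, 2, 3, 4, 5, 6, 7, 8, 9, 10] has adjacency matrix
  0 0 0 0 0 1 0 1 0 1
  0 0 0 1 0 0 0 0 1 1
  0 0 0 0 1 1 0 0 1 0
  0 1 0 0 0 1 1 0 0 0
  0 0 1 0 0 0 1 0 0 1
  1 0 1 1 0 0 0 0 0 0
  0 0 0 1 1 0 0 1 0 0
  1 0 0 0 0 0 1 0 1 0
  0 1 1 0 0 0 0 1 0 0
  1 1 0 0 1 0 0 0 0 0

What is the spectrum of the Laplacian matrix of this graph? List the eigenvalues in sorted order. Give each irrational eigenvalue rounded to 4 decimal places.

[0, 2, 2, 2, 2, 2, 5, 5, 5, 5]

Each diagonal entry of L is the vertex degree and each off-diagonal entry is -1 where an edge is present, 0 otherwise; in the order [1, 2, 3, 4, 5, 6, 7, 8, 9, 10] the diagonal is [3, 3, 3, 3, 3, 3, 3, 3, 3, 3]. Diagonalising L (or applying a numerical eigensolver to the 10x10 matrix) gives the spectrum above. The single zero eigenvalue shows the graph is connected. There is one zero in the spectrum, matching the 1 component.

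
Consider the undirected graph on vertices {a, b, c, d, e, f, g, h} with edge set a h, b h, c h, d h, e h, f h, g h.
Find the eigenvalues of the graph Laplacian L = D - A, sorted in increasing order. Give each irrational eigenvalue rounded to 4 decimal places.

[0, 1, 1, 1, 1, 1, 1, 8]

With the vertex order [a, b, c, d, e, f, g, h], the degrees are [1, 1, 1, 1, 1, 1, 1, 7], giving D = diag(1, 1, 1, 1, 1, 1, 1, 7) and L = D - A. Diagonalising L (or applying a numerical eigensolver to the 8x8 matrix) gives the spectrum above. By the matrix-tree theorem the graph has (1/8) * product of the nonzero eigenvalues = 1 spanning tree. The eigenvalues sum to 14, which equals trace(L) = 2|E|.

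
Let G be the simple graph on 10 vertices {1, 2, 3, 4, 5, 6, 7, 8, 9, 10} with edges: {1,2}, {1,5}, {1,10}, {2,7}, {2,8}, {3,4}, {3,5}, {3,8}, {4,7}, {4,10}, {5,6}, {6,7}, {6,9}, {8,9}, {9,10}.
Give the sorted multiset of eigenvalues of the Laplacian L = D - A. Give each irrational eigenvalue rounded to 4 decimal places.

[0, 2, 2, 2, 2, 2, 5, 5, 5, 5]

With the vertex order [1, 2, 3, 4, 5, 6, 7, 8, 9, 10], the degrees are [3, 3, 3, 3, 3, 3, 3, 3, 3, 3], giving D = diag(3, 3, 3, 3, 3, 3, 3, 3, 3, 3) and L = D - A. L is symmetric positive semidefinite, so every eigenvalue is real and nonnegative. The single zero eigenvalue shows the graph is connected. The largest eigenvalue, 5, is at most the vertex count 10.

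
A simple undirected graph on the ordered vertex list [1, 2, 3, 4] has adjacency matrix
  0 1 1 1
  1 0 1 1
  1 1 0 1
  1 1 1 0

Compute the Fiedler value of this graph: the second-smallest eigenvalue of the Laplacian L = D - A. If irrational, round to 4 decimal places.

4

Reading degrees in the order [1, 2, 3, 4] gives [3, 3, 3, 3]; set D = diag(3, 3, 3, 3) and form L = D - A. The sorted Laplacian eigenvalues are [0, 4, 4, 4]; the algebraic connectivity is the second entry, 4. The eigenvalues sum to 12, which equals trace(L) = 2|E|. By the matrix-tree theorem the graph has (1/4) * product of the nonzero eigenvalues = 16 spanning trees.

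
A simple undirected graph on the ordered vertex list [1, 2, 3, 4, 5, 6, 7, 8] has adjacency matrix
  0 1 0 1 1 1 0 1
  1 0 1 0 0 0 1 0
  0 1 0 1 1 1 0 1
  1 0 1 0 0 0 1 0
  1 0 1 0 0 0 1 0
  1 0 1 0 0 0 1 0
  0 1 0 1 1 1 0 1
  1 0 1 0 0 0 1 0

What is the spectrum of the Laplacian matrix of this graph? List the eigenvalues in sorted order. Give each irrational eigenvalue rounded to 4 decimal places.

[0, 3, 3, 3, 3, 5, 5, 8]

Each diagonal entry of L is the vertex degree and each off-diagonal entry is -1 where an edge is present, 0 otherwise; in the order [1, 2, 3, 4, 5, 6, 7, 8] the diagonal is [5, 3, 5, 3, 3, 3, 5, 3]. L is symmetric positive semidefinite, so every eigenvalue is real and nonnegative. The single zero eigenvalue shows the graph is connected. There is one zero in the spectrum, matching the 1 component. By the matrix-tree theorem the graph has (1/8) * product of the nonzero eigenvalues = 2025 spanning trees.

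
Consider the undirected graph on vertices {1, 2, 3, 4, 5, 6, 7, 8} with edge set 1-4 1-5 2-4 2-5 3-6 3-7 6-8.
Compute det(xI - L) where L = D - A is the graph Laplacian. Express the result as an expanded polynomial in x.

With the vertex order [1, 2, 3, 4, 5, 6, 7, 8], the degrees are [2, 2, 2, 2, 2, 2, 1, 1], giving D = diag(2, 2, 2, 2, 2, 2, 1, 1) and L = D - A. Computing det(xI - L) by cofactor expansion (or equivalently via sum-over-permutations) gives x^8 - 14x^7 + 78x^6 - 220x^5 + 328x^4 - 240x^3 + 64x^2. The constant term is 0 because L is singular (the all-ones vector lies in its kernel). There are 2 zeros in the spectrum, matching the 2 components.

x^8 - 14x^7 + 78x^6 - 220x^5 + 328x^4 - 240x^3 + 64x^2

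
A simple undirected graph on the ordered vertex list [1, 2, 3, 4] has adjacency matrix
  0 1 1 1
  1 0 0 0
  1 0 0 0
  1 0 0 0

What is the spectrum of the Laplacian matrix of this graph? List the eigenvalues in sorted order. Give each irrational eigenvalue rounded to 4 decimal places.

[0, 1, 1, 4]

Each diagonal entry of L is the vertex degree and each off-diagonal entry is -1 where an edge is present, 0 otherwise; in the order [1, 2, 3, 4] the diagonal is [3, 1, 1, 1]. L is symmetric positive semidefinite, so every eigenvalue is real and nonnegative. The single zero eigenvalue shows the graph is connected. The eigenvalues sum to 6, which equals trace(L) = 2|E|. There is one zero in the spectrum, matching the 1 component.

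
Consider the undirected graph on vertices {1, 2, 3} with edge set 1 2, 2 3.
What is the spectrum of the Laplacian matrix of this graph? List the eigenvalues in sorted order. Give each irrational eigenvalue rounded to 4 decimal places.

[0, 1, 3]

Each diagonal entry of L is the vertex degree and each off-diagonal entry is -1 where an edge is present, 0 otherwise; in the order [1, 2, 3] the diagonal is [1, 2, 1]. L is symmetric positive semidefinite, so every eigenvalue is real and nonnegative. The single zero eigenvalue shows the graph is connected.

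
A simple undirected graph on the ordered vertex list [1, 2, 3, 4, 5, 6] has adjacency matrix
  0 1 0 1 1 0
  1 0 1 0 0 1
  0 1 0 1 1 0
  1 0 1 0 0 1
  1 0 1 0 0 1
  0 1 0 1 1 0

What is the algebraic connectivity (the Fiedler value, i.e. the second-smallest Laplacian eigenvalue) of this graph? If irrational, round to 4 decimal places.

Each diagonal entry of L is the vertex degree and each off-diagonal entry is -1 where an edge is present, 0 otherwise; in the order [1, 2, 3, 4, 5, 6] the diagonal is [3, 3, 3, 3, 3, 3]. The smallest Laplacian eigenvalue is always 0. The next one, lambda_2 = 3, measures how hard the graph is to disconnect: larger values mean better connectivity. There is one zero in the spectrum, matching the 1 component.

3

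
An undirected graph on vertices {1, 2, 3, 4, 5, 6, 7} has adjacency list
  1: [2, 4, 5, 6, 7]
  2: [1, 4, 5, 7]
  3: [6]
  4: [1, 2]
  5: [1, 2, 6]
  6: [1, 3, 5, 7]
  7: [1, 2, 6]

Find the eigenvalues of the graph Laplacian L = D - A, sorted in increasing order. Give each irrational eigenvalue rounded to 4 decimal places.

Each diagonal entry of L is the vertex degree and each off-diagonal entry is -1 where an edge is present, 0 otherwise; in the order [1, 2, 3, 4, 5, 6, 7] the diagonal is [5, 4, 1, 2, 3, 4, 3]. Since every row of L sums to 0, the all-ones vector is in the kernel and 0 is an eigenvalue. The eigenvalues sum to 22, which equals trace(L) = 2|E|.

[0, 0.8353, 2.0736, 3, 4.3285, 5.6725, 6.0901]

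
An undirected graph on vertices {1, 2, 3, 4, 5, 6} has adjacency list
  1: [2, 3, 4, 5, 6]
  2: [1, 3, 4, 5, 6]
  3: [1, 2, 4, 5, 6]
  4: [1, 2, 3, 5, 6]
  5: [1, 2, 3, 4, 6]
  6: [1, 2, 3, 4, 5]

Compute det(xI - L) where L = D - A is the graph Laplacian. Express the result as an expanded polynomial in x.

Reading degrees in the order [1, 2, 3, 4, 5, 6] gives [5, 5, 5, 5, 5, 5]; set D = diag(5, 5, 5, 5, 5, 5) and form L = D - A. L has integer entries, so p(x) = det(xI - L) has integer coefficients. Expanding the determinant yields x^6 - 30x^5 + 360x^4 - 2160x^3 + 6480x^2 - 7776x. The coefficient of x^5 equals -trace(L) = -30, matching the sum of degrees. The largest eigenvalue, 6, is at most the vertex count 6.

x^6 - 30x^5 + 360x^4 - 2160x^3 + 6480x^2 - 7776x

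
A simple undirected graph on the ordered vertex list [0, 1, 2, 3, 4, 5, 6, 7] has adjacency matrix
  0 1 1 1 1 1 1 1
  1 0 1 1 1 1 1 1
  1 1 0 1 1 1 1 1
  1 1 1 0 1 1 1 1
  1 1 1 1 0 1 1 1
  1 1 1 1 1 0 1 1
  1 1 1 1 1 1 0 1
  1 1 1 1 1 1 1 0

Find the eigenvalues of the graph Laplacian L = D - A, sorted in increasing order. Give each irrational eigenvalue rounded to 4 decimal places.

Each diagonal entry of L is the vertex degree and each off-diagonal entry is -1 where an edge is present, 0 otherwise; in the order [0, 1, 2, 3, 4, 5, 6, 7] the diagonal is [7, 7, 7, 7, 7, 7, 7, 7]. Since every row of L sums to 0, the all-ones vector is in the kernel and 0 is an eigenvalue. The single zero eigenvalue shows the graph is connected. By the matrix-tree theorem the graph has (1/8) * product of the nonzero eigenvalues = 262144 spanning trees. The largest eigenvalue, 8, is at most the vertex count 8.

[0, 8, 8, 8, 8, 8, 8, 8]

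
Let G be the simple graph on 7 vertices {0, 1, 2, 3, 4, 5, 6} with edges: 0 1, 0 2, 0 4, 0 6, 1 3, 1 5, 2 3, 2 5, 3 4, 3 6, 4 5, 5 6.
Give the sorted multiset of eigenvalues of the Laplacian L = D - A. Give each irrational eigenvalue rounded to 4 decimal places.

Each diagonal entry of L is the vertex degree and each off-diagonal entry is -1 where an edge is present, 0 otherwise; in the order [0, 1, 2, 3, 4, 5, 6] the diagonal is [4, 3, 3, 4, 3, 4, 3]. Since every row of L sums to 0, the all-ones vector is in the kernel and 0 is an eigenvalue. The single zero eigenvalue shows the graph is connected. The eigenvalues sum to 24, which equals trace(L) = 2|E|.

[0, 3, 3, 3, 4, 4, 7]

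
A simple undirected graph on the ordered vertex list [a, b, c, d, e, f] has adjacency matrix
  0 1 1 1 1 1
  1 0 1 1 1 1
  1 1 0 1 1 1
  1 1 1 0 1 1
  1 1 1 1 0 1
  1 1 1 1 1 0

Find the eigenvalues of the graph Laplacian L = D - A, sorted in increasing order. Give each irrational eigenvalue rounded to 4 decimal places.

[0, 6, 6, 6, 6, 6]

Reading degrees in the order [a, b, c, d, e, f] gives [5, 5, 5, 5, 5, 5]; set D = diag(5, 5, 5, 5, 5, 5) and form L = D - A. The multiplicity of 0 as a Laplacian eigenvalue equals the number of connected components. The single zero eigenvalue shows the graph is connected. There is one zero in the spectrum, matching the 1 component.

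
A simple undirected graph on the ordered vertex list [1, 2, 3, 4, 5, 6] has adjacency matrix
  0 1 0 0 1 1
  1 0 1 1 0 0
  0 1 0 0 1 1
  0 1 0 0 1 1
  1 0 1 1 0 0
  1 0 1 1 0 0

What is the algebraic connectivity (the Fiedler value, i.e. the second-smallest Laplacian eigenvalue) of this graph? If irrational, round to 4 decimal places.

3

Reading degrees in the order [1, 2, 3, 4, 5, 6] gives [3, 3, 3, 3, 3, 3]; set D = diag(3, 3, 3, 3, 3, 3) and form L = D - A. The smallest Laplacian eigenvalue is always 0. The next one, lambda_2 = 3, measures how hard the graph is to disconnect: larger values mean better connectivity. By the matrix-tree theorem the graph has (1/6) * product of the nonzero eigenvalues = 81 spanning trees. The eigenvalues sum to 18, which equals trace(L) = 2|E|.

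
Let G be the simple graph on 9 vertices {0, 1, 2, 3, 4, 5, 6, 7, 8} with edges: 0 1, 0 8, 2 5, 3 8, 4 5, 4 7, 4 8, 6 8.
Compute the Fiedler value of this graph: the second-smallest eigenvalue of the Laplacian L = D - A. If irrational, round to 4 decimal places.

Reading degrees in the order [0, 1, 2, 3, 4, 5, 6, 7, 8] gives [2, 1, 1, 1, 3, 2, 1, 1, 4]; set D = diag(2, 1, 1, 1, 3, 2, 1, 1, 4) and form L = D - A. The sorted Laplacian eigenvalues are [0, 0.2427, 0.5371, 0.6893, 1, 2.1297, 2.4166, 3.6434, 5.3411]; the algebraic connectivity is the second entry, 0.2427. There is one zero in the spectrum, matching the 1 component.

0.2427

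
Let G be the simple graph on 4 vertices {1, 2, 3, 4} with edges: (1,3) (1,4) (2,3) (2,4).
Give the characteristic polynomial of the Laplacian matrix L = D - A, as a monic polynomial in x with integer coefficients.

Each diagonal entry of L is the vertex degree and each off-diagonal entry is -1 where an edge is present, 0 otherwise; in the order [1, 2, 3, 4] the diagonal is [2, 2, 2, 2]. Computing det(xI - L) by cofactor expansion (or equivalently via sum-over-permutations) gives x^4 - 8x^3 + 20x^2 - 16x. Since p(0) = det(-L) = 0, x divides p(x). The largest eigenvalue, 4, is at most the vertex count 4.

x^4 - 8x^3 + 20x^2 - 16x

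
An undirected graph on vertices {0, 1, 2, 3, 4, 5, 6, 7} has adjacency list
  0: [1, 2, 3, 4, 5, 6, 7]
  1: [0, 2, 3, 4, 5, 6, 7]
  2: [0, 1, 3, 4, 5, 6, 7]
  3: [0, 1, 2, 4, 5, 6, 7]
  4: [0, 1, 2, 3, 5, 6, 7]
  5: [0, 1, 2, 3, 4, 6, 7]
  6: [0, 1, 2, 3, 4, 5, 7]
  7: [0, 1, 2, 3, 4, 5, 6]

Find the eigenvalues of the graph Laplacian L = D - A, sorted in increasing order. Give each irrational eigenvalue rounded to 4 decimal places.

[0, 8, 8, 8, 8, 8, 8, 8]

With the vertex order [0, 1, 2, 3, 4, 5, 6, 7], the degrees are [7, 7, 7, 7, 7, 7, 7, 7], giving D = diag(7, 7, 7, 7, 7, 7, 7, 7) and L = D - A. The multiplicity of 0 as a Laplacian eigenvalue equals the number of connected components. The eigenvalues sum to 56, which equals trace(L) = 2|E|. By the matrix-tree theorem the graph has (1/8) * product of the nonzero eigenvalues = 262144 spanning trees.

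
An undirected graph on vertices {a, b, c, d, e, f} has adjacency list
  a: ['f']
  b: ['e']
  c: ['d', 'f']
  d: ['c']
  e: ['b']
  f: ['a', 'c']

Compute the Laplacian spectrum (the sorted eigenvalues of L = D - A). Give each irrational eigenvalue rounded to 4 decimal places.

With the vertex order [a, b, c, d, e, f], the degrees are [1, 1, 2, 1, 1, 2], giving D = diag(1, 1, 2, 1, 1, 2) and L = D - A. L is symmetric positive semidefinite, so every eigenvalue is real and nonnegative. The 2 zero eigenvalues correspond to the 2 connected components. The eigenvalues sum to 8, which equals trace(L) = 2|E|.

[0, 0, 0.5858, 2, 2, 3.4142]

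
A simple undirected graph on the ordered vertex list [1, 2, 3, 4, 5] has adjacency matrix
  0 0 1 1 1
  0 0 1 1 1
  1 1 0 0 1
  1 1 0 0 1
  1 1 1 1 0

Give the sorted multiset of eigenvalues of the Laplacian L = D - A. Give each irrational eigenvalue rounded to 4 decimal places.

Reading degrees in the order [1, 2, 3, 4, 5] gives [3, 3, 3, 3, 4]; set D = diag(3, 3, 3, 3, 4) and form L = D - A. Since every row of L sums to 0, the all-ones vector is in the kernel and 0 is an eigenvalue. The single zero eigenvalue shows the graph is connected. The largest eigenvalue, 5, is at most the vertex count 5. The eigenvalues sum to 16, which equals trace(L) = 2|E|.

[0, 3, 3, 5, 5]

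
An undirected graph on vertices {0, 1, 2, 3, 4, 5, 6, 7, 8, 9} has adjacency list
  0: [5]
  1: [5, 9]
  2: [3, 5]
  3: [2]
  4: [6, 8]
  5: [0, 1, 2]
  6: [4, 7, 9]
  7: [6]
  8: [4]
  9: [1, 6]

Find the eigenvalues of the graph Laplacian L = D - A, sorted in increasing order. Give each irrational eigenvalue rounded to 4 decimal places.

Each diagonal entry of L is the vertex degree and each off-diagonal entry is -1 where an edge is present, 0 otherwise; in the order [0, 1, 2, 3, 4, 5, 6, 7, 8, 9] the diagonal is [1, 2, 2, 1, 2, 3, 3, 1, 1, 2]. Diagonalising L (or applying a numerical eigensolver to the 10x10 matrix) gives the spectrum above.

[0, 0.1277, 0.5188, 0.6297, 1, 2, 2.3111, 2.7968, 4.1701, 4.4458]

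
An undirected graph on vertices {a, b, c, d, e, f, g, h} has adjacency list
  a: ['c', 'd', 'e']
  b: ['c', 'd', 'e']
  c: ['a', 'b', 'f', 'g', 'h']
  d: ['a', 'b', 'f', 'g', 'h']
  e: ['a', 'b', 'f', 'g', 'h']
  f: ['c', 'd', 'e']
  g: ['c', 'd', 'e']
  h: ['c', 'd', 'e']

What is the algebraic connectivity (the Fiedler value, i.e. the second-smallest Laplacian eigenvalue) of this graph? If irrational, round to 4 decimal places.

3

With the vertex order [a, b, c, d, e, f, g, h], the degrees are [3, 3, 5, 5, 5, 3, 3, 3], giving D = diag(3, 3, 5, 5, 5, 3, 3, 3) and L = D - A. Computing the eigenvalues of L and sorting gives [0, 3, 3, 3, 3, 5, 5, 8]. The Fiedler value lambda_2 = 3 is strictly positive, so the graph is connected. There is one zero in the spectrum, matching the 1 component.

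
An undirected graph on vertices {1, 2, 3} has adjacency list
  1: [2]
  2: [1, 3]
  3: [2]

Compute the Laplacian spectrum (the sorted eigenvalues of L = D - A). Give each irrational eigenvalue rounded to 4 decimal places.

Each diagonal entry of L is the vertex degree and each off-diagonal entry is -1 where an edge is present, 0 otherwise; in the order [1, 2, 3] the diagonal is [1, 2, 1]. The multiplicity of 0 as a Laplacian eigenvalue equals the number of connected components. By the matrix-tree theorem the graph has (1/3) * product of the nonzero eigenvalues = 1 spanning tree. There is one zero in the spectrum, matching the 1 component.

[0, 1, 3]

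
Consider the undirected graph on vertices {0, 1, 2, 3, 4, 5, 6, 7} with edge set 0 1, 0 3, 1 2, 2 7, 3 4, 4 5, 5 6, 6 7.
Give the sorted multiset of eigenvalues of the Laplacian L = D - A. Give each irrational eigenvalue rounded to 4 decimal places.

Reading degrees in the order [0, 1, 2, 3, 4, 5, 6, 7] gives [2, 2, 2, 2, 2, 2, 2, 2]; set D = diag(2, 2, 2, 2, 2, 2, 2, 2) and form L = D - A. Since every row of L sums to 0, the all-ones vector is in the kernel and 0 is an eigenvalue. The single zero eigenvalue shows the graph is connected. There is one zero in the spectrum, matching the 1 component. The largest eigenvalue, 4, is at most the vertex count 8.

[0, 0.5858, 0.5858, 2, 2, 3.4142, 3.4142, 4]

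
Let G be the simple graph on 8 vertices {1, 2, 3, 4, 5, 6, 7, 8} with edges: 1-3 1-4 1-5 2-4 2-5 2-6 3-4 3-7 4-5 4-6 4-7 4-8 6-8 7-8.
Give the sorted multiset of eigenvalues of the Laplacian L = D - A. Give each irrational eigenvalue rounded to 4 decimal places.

Each diagonal entry of L is the vertex degree and each off-diagonal entry is -1 where an edge is present, 0 otherwise; in the order [1, 2, 3, 4, 5, 6, 7, 8] the diagonal is [3, 3, 3, 7, 3, 3, 3, 3]. Diagonalising L (or applying a numerical eigensolver to the 8x8 matrix) gives the spectrum above. The eigenvalues sum to 28, which equals trace(L) = 2|E|. The largest eigenvalue, 8, is at most the vertex count 8.

[0, 1.7530, 1.7530, 3.4450, 3.4450, 4.8019, 4.8019, 8]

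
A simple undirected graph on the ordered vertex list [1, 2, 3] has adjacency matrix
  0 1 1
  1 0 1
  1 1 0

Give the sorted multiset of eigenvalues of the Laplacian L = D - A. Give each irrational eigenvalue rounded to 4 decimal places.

[0, 3, 3]

Each diagonal entry of L is the vertex degree and each off-diagonal entry is -1 where an edge is present, 0 otherwise; in the order [1, 2, 3] the diagonal is [2, 2, 2]. L is symmetric positive semidefinite, so every eigenvalue is real and nonnegative. The single zero eigenvalue shows the graph is connected. The largest eigenvalue, 3, is at most the vertex count 3. By the matrix-tree theorem the graph has (1/3) * product of the nonzero eigenvalues = 3 spanning trees.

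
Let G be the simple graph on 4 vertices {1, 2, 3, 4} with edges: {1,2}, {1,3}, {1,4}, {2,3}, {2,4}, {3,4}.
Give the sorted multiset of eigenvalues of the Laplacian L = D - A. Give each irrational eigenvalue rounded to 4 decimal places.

[0, 4, 4, 4]

With the vertex order [1, 2, 3, 4], the degrees are [3, 3, 3, 3], giving D = diag(3, 3, 3, 3) and L = D - A. The multiplicity of 0 as a Laplacian eigenvalue equals the number of connected components. The single zero eigenvalue shows the graph is connected. By the matrix-tree theorem the graph has (1/4) * product of the nonzero eigenvalues = 16 spanning trees. The largest eigenvalue, 4, is at most the vertex count 4.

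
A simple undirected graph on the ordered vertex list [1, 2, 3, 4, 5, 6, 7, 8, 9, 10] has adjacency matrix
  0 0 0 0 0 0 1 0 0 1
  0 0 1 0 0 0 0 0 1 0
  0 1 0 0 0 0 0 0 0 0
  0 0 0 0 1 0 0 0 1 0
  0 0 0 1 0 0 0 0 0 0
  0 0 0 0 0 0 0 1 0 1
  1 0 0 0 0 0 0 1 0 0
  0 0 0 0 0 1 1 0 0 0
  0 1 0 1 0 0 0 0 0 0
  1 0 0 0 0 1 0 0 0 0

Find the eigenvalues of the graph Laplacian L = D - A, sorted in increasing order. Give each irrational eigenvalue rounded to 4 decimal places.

With the vertex order [1, 2, 3, 4, 5, 6, 7, 8, 9, 10], the degrees are [2, 2, 1, 2, 1, 2, 2, 2, 2, 2], giving D = diag(2, 2, 1, 2, 1, 2, 2, 2, 2, 2) and L = D - A. L is symmetric positive semidefinite, so every eigenvalue is real and nonnegative. The 2 zero eigenvalues correspond to the 2 connected components.

[0, 0, 0.3820, 1.3820, 1.3820, 1.3820, 2.6180, 3.6180, 3.6180, 3.6180]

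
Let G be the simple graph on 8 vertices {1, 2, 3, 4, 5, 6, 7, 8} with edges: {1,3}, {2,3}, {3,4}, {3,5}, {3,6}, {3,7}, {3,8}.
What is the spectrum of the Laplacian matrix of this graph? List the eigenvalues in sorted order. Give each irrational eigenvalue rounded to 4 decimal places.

With the vertex order [1, 2, 3, 4, 5, 6, 7, 8], the degrees are [1, 1, 7, 1, 1, 1, 1, 1], giving D = diag(1, 1, 7, 1, 1, 1, 1, 1) and L = D - A. Since every row of L sums to 0, the all-ones vector is in the kernel and 0 is an eigenvalue.

[0, 1, 1, 1, 1, 1, 1, 8]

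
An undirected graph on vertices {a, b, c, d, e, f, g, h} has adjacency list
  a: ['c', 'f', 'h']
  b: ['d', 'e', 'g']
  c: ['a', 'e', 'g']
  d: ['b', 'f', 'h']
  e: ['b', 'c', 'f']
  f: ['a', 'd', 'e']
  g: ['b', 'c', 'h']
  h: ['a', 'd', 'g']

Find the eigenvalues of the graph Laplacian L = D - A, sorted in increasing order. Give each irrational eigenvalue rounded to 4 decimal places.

Reading degrees in the order [a, b, c, d, e, f, g, h] gives [3, 3, 3, 3, 3, 3, 3, 3]; set D = diag(3, 3, 3, 3, 3, 3, 3, 3) and form L = D - A. Diagonalising L (or applying a numerical eigensolver to the 8x8 matrix) gives the spectrum above. The single zero eigenvalue shows the graph is connected. By the matrix-tree theorem the graph has (1/8) * product of the nonzero eigenvalues = 384 spanning trees. The eigenvalues sum to 24, which equals trace(L) = 2|E|.

[0, 2, 2, 2, 4, 4, 4, 6]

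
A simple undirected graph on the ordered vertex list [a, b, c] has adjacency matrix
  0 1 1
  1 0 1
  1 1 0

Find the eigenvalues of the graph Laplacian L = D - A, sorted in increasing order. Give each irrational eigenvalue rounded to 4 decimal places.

Reading degrees in the order [a, b, c] gives [2, 2, 2]; set D = diag(2, 2, 2) and form L = D - A. Since every row of L sums to 0, the all-ones vector is in the kernel and 0 is an eigenvalue. The largest eigenvalue, 3, is at most the vertex count 3.

[0, 3, 3]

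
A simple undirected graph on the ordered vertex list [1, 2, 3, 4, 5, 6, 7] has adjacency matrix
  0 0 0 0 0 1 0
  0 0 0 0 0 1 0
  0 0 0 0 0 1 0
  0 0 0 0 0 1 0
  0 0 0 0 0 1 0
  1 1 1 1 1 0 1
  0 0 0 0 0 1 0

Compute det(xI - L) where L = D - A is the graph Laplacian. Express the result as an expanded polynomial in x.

Each diagonal entry of L is the vertex degree and each off-diagonal entry is -1 where an edge is present, 0 otherwise; in the order [1, 2, 3, 4, 5, 6, 7] the diagonal is [1, 1, 1, 1, 1, 6, 1]. The eigenvalues of L are [0, 1, 1, 1, 1, 1, 7]; the characteristic polynomial is the product of (x - lambda_i), which multiplies out to x^7 - 12x^6 + 45x^5 - 80x^4 + 75x^3 - 36x^2 + 7x. The coefficient of x^6 equals -trace(L) = -12, matching the sum of degrees. By the matrix-tree theorem the graph has (1/7) * product of the nonzero eigenvalues = 1 spanning tree. The eigenvalues sum to 12, which equals trace(L) = 2|E|.

x^7 - 12x^6 + 45x^5 - 80x^4 + 75x^3 - 36x^2 + 7x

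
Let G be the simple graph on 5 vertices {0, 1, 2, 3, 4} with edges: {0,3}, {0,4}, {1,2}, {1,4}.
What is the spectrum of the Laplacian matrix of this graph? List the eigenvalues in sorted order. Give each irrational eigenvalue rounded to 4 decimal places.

Each diagonal entry of L is the vertex degree and each off-diagonal entry is -1 where an edge is present, 0 otherwise; in the order [0, 1, 2, 3, 4] the diagonal is [2, 2, 1, 1, 2]. L is symmetric positive semidefinite, so every eigenvalue is real and nonnegative. The eigenvalues sum to 8, which equals trace(L) = 2|E|. The largest eigenvalue, 3.6180, is at most the vertex count 5.

[0, 0.3820, 1.3820, 2.6180, 3.6180]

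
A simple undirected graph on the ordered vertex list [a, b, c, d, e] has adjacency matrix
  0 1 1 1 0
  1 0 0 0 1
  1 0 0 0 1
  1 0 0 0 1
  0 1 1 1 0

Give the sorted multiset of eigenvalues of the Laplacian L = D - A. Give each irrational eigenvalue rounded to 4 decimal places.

[0, 2, 2, 3, 5]

Each diagonal entry of L is the vertex degree and each off-diagonal entry is -1 where an edge is present, 0 otherwise; in the order [a, b, c, d, e] the diagonal is [3, 2, 2, 2, 3]. Since every row of L sums to 0, the all-ones vector is in the kernel and 0 is an eigenvalue. The single zero eigenvalue shows the graph is connected. By the matrix-tree theorem the graph has (1/5) * product of the nonzero eigenvalues = 12 spanning trees. There is one zero in the spectrum, matching the 1 component.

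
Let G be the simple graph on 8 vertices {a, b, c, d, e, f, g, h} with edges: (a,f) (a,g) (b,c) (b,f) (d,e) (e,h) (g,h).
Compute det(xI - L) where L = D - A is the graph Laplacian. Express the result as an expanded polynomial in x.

Each diagonal entry of L is the vertex degree and each off-diagonal entry is -1 where an edge is present, 0 otherwise; in the order [a, b, c, d, e, f, g, h] the diagonal is [2, 2, 1, 1, 2, 2, 2, 2]. L has integer entries, so p(x) = det(xI - L) has integer coefficients. Expanding the determinant yields x^8 - 14x^7 + 78x^6 - 220x^5 + 330x^4 - 252x^3 + 84x^2 - 8x. The constant term is 0 because L is singular (the all-ones vector lies in its kernel). There is one zero in the spectrum, matching the 1 component. The largest eigenvalue, 3.8478, is at most the vertex count 8.

x^8 - 14x^7 + 78x^6 - 220x^5 + 330x^4 - 252x^3 + 84x^2 - 8x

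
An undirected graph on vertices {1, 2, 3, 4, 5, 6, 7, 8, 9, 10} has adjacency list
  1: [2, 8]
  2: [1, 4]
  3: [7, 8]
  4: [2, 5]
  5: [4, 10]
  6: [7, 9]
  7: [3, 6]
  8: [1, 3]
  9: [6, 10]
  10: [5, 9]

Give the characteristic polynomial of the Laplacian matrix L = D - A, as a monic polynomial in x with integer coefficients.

With the vertex order [1, 2, 3, 4, 5, 6, 7, 8, 9, 10], the degrees are [2, 2, 2, 2, 2, 2, 2, 2, 2, 2], giving D = diag(2, 2, 2, 2, 2, 2, 2, 2, 2, 2) and L = D - A. Computing det(xI - L) by cofactor expansion (or equivalently via sum-over-permutations) gives x^10 - 20x^9 + 170x^8 - 800x^7 + 2275x^6 - 4004x^5 + 4290x^4 - 2640x^3 + 825x^2 - 100x. Since p(0) = det(-L) = 0, x divides p(x). By the matrix-tree theorem the graph has (1/10) * product of the nonzero eigenvalues = 10 spanning trees. There is one zero in the spectrum, matching the 1 component.

x^10 - 20x^9 + 170x^8 - 800x^7 + 2275x^6 - 4004x^5 + 4290x^4 - 2640x^3 + 825x^2 - 100x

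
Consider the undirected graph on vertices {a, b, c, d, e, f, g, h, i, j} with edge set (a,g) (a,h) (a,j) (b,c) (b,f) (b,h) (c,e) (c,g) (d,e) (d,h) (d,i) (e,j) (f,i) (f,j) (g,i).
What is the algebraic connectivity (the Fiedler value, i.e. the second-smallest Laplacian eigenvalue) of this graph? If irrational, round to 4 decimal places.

2

With the vertex order [a, b, c, d, e, f, g, h, i, j], the degrees are [3, 3, 3, 3, 3, 3, 3, 3, 3, 3], giving D = diag(3, 3, 3, 3, 3, 3, 3, 3, 3, 3) and L = D - A. The sorted Laplacian eigenvalues are [0, 2, 2, 2, 2, 2, 5, 5, 5, 5]; the algebraic connectivity is the second entry, 2. The largest eigenvalue, 5, is at most the vertex count 10.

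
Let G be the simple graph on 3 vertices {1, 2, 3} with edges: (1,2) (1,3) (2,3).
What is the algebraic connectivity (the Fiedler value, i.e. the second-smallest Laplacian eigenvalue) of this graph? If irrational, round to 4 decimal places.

With the vertex order [1, 2, 3], the degrees are [2, 2, 2], giving D = diag(2, 2, 2) and L = D - A. The smallest Laplacian eigenvalue is always 0. The next one, lambda_2 = 3, measures how hard the graph is to disconnect: larger values mean better connectivity. By the matrix-tree theorem the graph has (1/3) * product of the nonzero eigenvalues = 3 spanning trees.

3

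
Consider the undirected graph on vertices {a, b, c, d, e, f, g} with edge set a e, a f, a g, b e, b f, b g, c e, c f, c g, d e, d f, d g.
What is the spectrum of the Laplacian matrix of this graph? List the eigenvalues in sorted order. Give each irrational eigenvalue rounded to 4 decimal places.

[0, 3, 3, 3, 4, 4, 7]

Each diagonal entry of L is the vertex degree and each off-diagonal entry is -1 where an edge is present, 0 otherwise; in the order [a, b, c, d, e, f, g] the diagonal is [3, 3, 3, 3, 4, 4, 4]. L is symmetric positive semidefinite, so every eigenvalue is real and nonnegative. The single zero eigenvalue shows the graph is connected.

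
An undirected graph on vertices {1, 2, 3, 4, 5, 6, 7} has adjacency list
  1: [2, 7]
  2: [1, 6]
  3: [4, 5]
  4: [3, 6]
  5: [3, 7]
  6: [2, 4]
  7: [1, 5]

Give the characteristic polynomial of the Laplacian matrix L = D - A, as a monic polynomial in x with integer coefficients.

x^7 - 14x^6 + 77x^5 - 210x^4 + 294x^3 - 196x^2 + 49x

Reading degrees in the order [1, 2, 3, 4, 5, 6, 7] gives [2, 2, 2, 2, 2, 2, 2]; set D = diag(2, 2, 2, 2, 2, 2, 2) and form L = D - A. Computing det(xI - L) by cofactor expansion (or equivalently via sum-over-permutations) gives x^7 - 14x^6 + 77x^5 - 210x^4 + 294x^3 - 196x^2 + 49x. The coefficient of x^6 equals -trace(L) = -14, matching the sum of degrees. The eigenvalues sum to 14, which equals trace(L) = 2|E|.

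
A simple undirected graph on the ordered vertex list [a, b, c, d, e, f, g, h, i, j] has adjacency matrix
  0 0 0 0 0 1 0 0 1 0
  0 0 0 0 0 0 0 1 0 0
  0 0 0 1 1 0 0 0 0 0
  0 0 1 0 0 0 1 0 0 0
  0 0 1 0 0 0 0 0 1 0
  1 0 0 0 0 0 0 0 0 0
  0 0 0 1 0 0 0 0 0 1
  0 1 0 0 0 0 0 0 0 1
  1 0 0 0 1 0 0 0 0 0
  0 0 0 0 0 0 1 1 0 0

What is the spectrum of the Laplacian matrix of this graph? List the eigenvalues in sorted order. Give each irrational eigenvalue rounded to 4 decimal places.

[0, 0.0979, 0.3820, 0.8244, 1.3820, 2, 2.6180, 3.1756, 3.6180, 3.9021]

Each diagonal entry of L is the vertex degree and each off-diagonal entry is -1 where an edge is present, 0 otherwise; in the order [a, b, c, d, e, f, g, h, i, j] the diagonal is [2, 1, 2, 2, 2, 1, 2, 2, 2, 2]. The multiplicity of 0 as a Laplacian eigenvalue equals the number of connected components. The single zero eigenvalue shows the graph is connected. There is one zero in the spectrum, matching the 1 component. By the matrix-tree theorem the graph has (1/10) * product of the nonzero eigenvalues = 1 spanning tree.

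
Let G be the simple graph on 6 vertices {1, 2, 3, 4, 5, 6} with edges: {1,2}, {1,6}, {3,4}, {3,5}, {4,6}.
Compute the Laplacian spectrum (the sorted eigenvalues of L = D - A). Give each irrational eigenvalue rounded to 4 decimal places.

[0, 0.2679, 1, 2, 3, 3.7321]

With the vertex order [1, 2, 3, 4, 5, 6], the degrees are [2, 1, 2, 2, 1, 2], giving D = diag(2, 1, 2, 2, 1, 2) and L = D - A. Since every row of L sums to 0, the all-ones vector is in the kernel and 0 is an eigenvalue. The single zero eigenvalue shows the graph is connected.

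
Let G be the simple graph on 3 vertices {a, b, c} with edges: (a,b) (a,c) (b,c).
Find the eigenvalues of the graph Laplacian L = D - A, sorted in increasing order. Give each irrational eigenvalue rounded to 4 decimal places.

Reading degrees in the order [a, b, c] gives [2, 2, 2]; set D = diag(2, 2, 2) and form L = D - A. Since every row of L sums to 0, the all-ones vector is in the kernel and 0 is an eigenvalue. The single zero eigenvalue shows the graph is connected.

[0, 3, 3]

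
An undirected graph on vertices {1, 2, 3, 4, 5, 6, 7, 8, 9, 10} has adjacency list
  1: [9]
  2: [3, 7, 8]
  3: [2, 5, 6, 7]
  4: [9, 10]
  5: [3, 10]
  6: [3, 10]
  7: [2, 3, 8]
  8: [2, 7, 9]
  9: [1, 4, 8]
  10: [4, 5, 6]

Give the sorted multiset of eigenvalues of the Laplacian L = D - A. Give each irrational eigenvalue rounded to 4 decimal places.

Reading degrees in the order [1, 2, 3, 4, 5, 6, 7, 8, 9, 10] gives [1, 3, 4, 2, 2, 2, 3, 3, 3, 3]; set D = diag(1, 3, 4, 2, 2, 2, 3, 3, 3, 3) and form L = D - A. Since every row of L sums to 0, the all-ones vector is in the kernel and 0 is an eigenvalue. The single zero eigenvalue shows the graph is connected.

[0, 0.5129, 0.8389, 1.5153, 2, 3.1630, 3.6955, 4, 4.7537, 5.5207]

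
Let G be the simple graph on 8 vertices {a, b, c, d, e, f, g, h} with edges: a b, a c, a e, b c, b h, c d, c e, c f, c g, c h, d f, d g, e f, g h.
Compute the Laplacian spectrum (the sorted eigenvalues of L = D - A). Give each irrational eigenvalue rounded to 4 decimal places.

[0, 1.7530, 1.7530, 3.4450, 3.4450, 4.8019, 4.8019, 8]

Each diagonal entry of L is the vertex degree and each off-diagonal entry is -1 where an edge is present, 0 otherwise; in the order [a, b, c, d, e, f, g, h] the diagonal is [3, 3, 7, 3, 3, 3, 3, 3]. Diagonalising L (or applying a numerical eigensolver to the 8x8 matrix) gives the spectrum above. The single zero eigenvalue shows the graph is connected. The eigenvalues sum to 28, which equals trace(L) = 2|E|.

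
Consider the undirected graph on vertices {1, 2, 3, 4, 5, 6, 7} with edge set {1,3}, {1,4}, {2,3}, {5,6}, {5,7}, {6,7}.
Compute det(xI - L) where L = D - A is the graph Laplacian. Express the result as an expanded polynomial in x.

Reading degrees in the order [1, 2, 3, 4, 5, 6, 7] gives [2, 1, 2, 1, 2, 2, 2]; set D = diag(2, 1, 2, 1, 2, 2, 2) and form L = D - A. L has integer entries, so p(x) = det(xI - L) has integer coefficients. Expanding the determinant yields x^7 - 12x^6 + 55x^5 - 118x^4 + 114x^3 - 36x^2. The coefficient of x^6 equals -trace(L) = -12, matching the sum of degrees. The eigenvalues sum to 12, which equals trace(L) = 2|E|. There are 2 zeros in the spectrum, matching the 2 components.

x^7 - 12x^6 + 55x^5 - 118x^4 + 114x^3 - 36x^2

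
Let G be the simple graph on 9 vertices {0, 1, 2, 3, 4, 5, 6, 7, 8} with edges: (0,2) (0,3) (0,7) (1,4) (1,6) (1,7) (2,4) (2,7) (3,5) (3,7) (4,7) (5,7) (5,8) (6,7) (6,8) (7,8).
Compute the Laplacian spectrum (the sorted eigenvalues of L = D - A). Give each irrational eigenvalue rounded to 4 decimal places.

With the vertex order [0, 1, 2, 3, 4, 5, 6, 7, 8], the degrees are [3, 3, 3, 3, 3, 3, 3, 8, 3], giving D = diag(3, 3, 3, 3, 3, 3, 3, 8, 3) and L = D - A. Since every row of L sums to 0, the all-ones vector is in the kernel and 0 is an eigenvalue. By the matrix-tree theorem the graph has (1/9) * product of the nonzero eigenvalues = 2205 spanning trees. There is one zero in the spectrum, matching the 1 component.

[0, 1.5858, 1.5858, 3, 3, 4.4142, 4.4142, 5, 9]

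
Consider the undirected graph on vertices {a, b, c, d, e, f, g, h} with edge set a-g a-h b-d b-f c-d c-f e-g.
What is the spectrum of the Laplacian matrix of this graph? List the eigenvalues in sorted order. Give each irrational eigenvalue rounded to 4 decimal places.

[0, 0, 0.5858, 2, 2, 2, 3.4142, 4]

Reading degrees in the order [a, b, c, d, e, f, g, h] gives [2, 2, 2, 2, 1, 2, 2, 1]; set D = diag(2, 2, 2, 2, 1, 2, 2, 1) and form L = D - A. Diagonalising L (or applying a numerical eigensolver to the 8x8 matrix) gives the spectrum above. The 2 zero eigenvalues correspond to the 2 connected components. The largest eigenvalue, 4, is at most the vertex count 8. The eigenvalues sum to 14, which equals trace(L) = 2|E|.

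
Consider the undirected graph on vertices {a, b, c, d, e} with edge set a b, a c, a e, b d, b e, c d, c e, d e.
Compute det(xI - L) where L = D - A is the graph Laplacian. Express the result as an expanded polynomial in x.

x^5 - 16x^4 + 94x^3 - 240x^2 + 225x

Each diagonal entry of L is the vertex degree and each off-diagonal entry is -1 where an edge is present, 0 otherwise; in the order [a, b, c, d, e] the diagonal is [3, 3, 3, 3, 4]. The eigenvalues of L are [0, 3, 3, 5, 5]; the characteristic polynomial is the product of (x - lambda_i), which multiplies out to x^5 - 16x^4 + 94x^3 - 240x^2 + 225x. Since p(0) = det(-L) = 0, x divides p(x). The largest eigenvalue, 5, is at most the vertex count 5. There is one zero in the spectrum, matching the 1 component.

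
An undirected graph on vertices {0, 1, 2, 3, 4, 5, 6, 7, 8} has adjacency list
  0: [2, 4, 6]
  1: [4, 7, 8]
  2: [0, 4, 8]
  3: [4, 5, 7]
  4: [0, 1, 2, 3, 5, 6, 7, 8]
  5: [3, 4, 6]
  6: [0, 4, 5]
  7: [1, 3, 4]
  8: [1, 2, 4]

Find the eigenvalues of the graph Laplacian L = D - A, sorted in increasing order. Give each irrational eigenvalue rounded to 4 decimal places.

[0, 1.5858, 1.5858, 3, 3, 4.4142, 4.4142, 5, 9]

Each diagonal entry of L is the vertex degree and each off-diagonal entry is -1 where an edge is present, 0 otherwise; in the order [0, 1, 2, 3, 4, 5, 6, 7, 8] the diagonal is [3, 3, 3, 3, 8, 3, 3, 3, 3]. Since every row of L sums to 0, the all-ones vector is in the kernel and 0 is an eigenvalue. The single zero eigenvalue shows the graph is connected. There is one zero in the spectrum, matching the 1 component.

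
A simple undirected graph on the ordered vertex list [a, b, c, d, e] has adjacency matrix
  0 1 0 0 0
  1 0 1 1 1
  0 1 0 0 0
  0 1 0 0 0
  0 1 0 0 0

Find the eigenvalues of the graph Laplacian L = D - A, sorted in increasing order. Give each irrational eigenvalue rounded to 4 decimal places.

[0, 1, 1, 1, 5]

Reading degrees in the order [a, b, c, d, e] gives [1, 4, 1, 1, 1]; set D = diag(1, 4, 1, 1, 1) and form L = D - A. L is symmetric positive semidefinite, so every eigenvalue is real and nonnegative. The largest eigenvalue, 5, is at most the vertex count 5.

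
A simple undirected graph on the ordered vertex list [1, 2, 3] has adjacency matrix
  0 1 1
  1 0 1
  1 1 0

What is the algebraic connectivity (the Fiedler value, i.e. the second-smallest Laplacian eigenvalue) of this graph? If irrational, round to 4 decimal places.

3

Reading degrees in the order [1, 2, 3] gives [2, 2, 2]; set D = diag(2, 2, 2) and form L = D - A. Computing the eigenvalues of L and sorting gives [0, 3, 3]. The Fiedler value lambda_2 = 3 is strictly positive, so the graph is connected.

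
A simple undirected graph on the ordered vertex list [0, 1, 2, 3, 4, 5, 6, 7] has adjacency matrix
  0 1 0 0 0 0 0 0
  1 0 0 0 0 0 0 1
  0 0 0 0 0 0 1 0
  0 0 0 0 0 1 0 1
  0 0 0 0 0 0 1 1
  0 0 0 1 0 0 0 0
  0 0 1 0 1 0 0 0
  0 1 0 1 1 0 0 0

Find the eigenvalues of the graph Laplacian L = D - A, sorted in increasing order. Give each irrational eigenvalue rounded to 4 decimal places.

[0, 0.2434, 0.3820, 1.1798, 2, 2.6180, 3.1386, 4.4383]

With the vertex order [0, 1, 2, 3, 4, 5, 6, 7], the degrees are [1, 2, 1, 2, 2, 1, 2, 3], giving D = diag(1, 2, 1, 2, 2, 1, 2, 3) and L = D - A. The multiplicity of 0 as a Laplacian eigenvalue equals the number of connected components. The single zero eigenvalue shows the graph is connected.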